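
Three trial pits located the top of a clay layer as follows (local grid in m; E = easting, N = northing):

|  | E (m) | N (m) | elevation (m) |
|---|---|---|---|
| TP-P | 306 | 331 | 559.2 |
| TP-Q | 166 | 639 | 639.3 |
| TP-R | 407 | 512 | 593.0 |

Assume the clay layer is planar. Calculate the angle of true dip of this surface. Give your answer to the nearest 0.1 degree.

Let the plane be z = a·E + b·N + c.
TP-Q−TP-P: −140a + 308b = 80.1;  TP-R−TP-P: 101a + 181b = 33.8.
Solving gives a = −0.07242, b = 0.22715.
Gradient magnitude |∇z| = √(a² + b²) = √(0.00524 + 0.05160) = 0.23841.
True dip = arctan(0.23841) = 13.4°, dipping toward SSE (azimuth ≈ 162°).

13.4°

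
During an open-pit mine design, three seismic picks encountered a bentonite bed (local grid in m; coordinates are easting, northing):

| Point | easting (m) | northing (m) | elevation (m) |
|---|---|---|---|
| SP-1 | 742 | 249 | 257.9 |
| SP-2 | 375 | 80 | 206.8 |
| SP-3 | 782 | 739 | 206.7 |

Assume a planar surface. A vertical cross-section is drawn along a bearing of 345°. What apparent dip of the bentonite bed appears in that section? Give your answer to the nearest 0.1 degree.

Let the plane be z = a·easting + b·northing + c.
SP-2−SP-1: −367a − 169b = −51.1;  SP-3−SP-1: 40a + 490b = −51.2.
Solving gives a = 0.19467, b = −0.12038.
Unit vector along 345° is (sin 345°, cos 345°) = (-0.2588, 0.9659).
Slope in that direction = a·(-0.2588) + b·(0.9659) = −0.16666.
Apparent dip = arctan|0.16666| = 9.5° (true dip is 12.9°, so apparent ≤ true as expected).

9.5°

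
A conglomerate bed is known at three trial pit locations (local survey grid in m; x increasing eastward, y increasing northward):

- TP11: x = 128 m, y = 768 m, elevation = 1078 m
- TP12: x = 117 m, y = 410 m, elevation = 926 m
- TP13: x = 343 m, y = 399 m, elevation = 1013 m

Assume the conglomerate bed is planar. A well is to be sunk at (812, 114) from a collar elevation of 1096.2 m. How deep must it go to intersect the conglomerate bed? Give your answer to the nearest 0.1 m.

10.7 m

Let the plane be z = a·x + b·y + c.
TP12−TP11: −11a − 358b = −152;  TP13−TP11: 215a − 369b = −65.
Solving gives a = 0.40502, b = 0.41214.
Then c = 1078 − a·128 − b·768 = 709.64.
At (812, 114): z_contact = 328.87 + 46.98 + 709.64 = 1085.49 m.
Depth below ground = 1096.2 − 1085.49 = 10.7 m.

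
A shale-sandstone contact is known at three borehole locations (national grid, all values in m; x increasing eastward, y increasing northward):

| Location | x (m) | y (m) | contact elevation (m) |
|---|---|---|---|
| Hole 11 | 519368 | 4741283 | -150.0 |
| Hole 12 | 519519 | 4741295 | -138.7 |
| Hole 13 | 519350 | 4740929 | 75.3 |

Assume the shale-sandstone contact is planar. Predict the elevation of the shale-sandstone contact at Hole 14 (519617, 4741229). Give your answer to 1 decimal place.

Let the plane be z = a·x + b·y + c.
Hole 12−Hole 11: 151a + 12b = 11.3;  Hole 13−Hole 11: −18a − 354b = 225.3.
Solving gives a = 0.125921334, b = −0.642843458.
Then c = -150 − a·519368 − b·4741283 = 2982353.25.
At (519617, 4741229): z = 65430.9 − 3047868.0 + 2982353.25 = -83.9 m.

-83.9 m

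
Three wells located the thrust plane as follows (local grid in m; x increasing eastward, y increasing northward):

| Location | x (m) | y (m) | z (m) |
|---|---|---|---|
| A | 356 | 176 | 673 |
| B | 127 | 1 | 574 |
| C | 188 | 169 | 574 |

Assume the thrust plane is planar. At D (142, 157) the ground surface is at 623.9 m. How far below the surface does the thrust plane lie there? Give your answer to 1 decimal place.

74.8 m

Let the plane be z = a·x + b·y + c.
B−A: −229a − 175b = −99;  C−A: −168a − 7b = −99.
Solving gives a = 0.59834, b = −0.21725.
Then c = 673 − a·356 − b·176 = 498.23.
At (142, 157): z_contact = 84.96 − 34.11 + 498.23 = 549.08 m.
Depth below ground = 623.9 − 549.08 = 74.8 m.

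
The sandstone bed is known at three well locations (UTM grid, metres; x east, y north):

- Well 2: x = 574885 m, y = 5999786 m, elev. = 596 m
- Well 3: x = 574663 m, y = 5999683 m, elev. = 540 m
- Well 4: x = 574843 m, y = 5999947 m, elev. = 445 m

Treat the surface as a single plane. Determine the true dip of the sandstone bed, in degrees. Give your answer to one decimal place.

44.7°

Let the plane be z = a·x + b·y + c.
Well 3−Well 2: −222a − 103b = −56;  Well 4−Well 2: −42a + 161b = −151.
Solving gives a = 0.61318, b = −0.77793.
Gradient magnitude |∇z| = √(a² + b²) = √(0.37599 + 0.60517) = 0.99054.
True dip = arctan(0.99054) = 44.7°, dipping toward NW (azimuth ≈ 322°).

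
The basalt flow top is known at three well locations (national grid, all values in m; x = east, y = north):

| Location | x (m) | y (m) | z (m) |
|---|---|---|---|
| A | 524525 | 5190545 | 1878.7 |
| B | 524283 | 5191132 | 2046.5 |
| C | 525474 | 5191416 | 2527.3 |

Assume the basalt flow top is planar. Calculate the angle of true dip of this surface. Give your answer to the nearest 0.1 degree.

Two edge vectors: A→B = (-242, 587, 167.8), A→C = (949, 871, 648.6).
Normal n = (A→B) × (A→C) = (234574.4, 316203.4, -767845).
So ∂z/∂x = −n_x/n_z = 0.30550 and ∂z/∂y = −n_y/n_z = 0.41181.
Gradient magnitude |∇z| = √(a² + b²) = √(0.09333 + 0.16958) = 0.51275.
True dip = arctan(0.51275) = 27.1°, dipping toward SW (azimuth ≈ 217°).

27.1°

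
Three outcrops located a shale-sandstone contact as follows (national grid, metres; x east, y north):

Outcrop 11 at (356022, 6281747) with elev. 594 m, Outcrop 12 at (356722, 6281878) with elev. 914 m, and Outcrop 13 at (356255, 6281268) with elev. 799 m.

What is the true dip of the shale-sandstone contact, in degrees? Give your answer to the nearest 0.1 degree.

27.8°

Let the plane be z = a·x + b·y + c.
Outcrop 12−Outcrop 11: 700a + 131b = 320;  Outcrop 13−Outcrop 11: 233a − 479b = 205.
Solving gives a = 0.49241, b = −0.18845.
Gradient magnitude |∇z| = √(a² + b²) = √(0.24247 + 0.03551) = 0.52724.
True dip = arctan(0.52724) = 27.8°, dipping toward WNW (azimuth ≈ 291°).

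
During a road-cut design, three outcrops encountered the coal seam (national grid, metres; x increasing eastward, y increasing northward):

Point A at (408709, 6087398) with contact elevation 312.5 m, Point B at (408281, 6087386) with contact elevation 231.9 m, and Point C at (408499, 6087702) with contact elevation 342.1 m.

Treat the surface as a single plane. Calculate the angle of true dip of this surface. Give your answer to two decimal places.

16.07°

Let the plane be z = a·x + b·y + c.
Point B−Point A: −428a − 12b = −80.6;  Point C−Point A: −210a + 304b = 29.6.
Solving gives a = 0.18206, b = 0.22313.
Gradient magnitude |∇z| = √(a² + b²) = √(0.03315 + 0.04979) = 0.28799.
True dip = arctan(0.28799) = 16.07°, dipping toward SW (azimuth ≈ 219°).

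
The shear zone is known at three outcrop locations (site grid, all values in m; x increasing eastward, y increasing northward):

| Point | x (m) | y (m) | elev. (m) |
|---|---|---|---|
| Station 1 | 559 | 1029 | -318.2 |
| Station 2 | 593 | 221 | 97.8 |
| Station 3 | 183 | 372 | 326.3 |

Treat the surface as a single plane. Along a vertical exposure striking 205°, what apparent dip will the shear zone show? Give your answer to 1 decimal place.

39.2°

Two edge vectors: Station 1→Station 2 = (34, -808, 416), Station 1→Station 3 = (-376, -657, 644.5).
Normal n = (Station 1→Station 2) × (Station 1→Station 3) = (-247444, -178329, -326146).
So ∂z/∂x = −n_x/n_z = −0.75869 and ∂z/∂y = −n_y/n_z = −0.54678.
Unit vector along 205° is (sin 205°, cos 205°) = (-0.4226, -0.9063).
Slope in that direction = a·(-0.4226) + b·(-0.9063) = 0.81618.
Apparent dip = arctan|0.81618| = 39.2° (true dip is 43.1°, so apparent ≤ true as expected).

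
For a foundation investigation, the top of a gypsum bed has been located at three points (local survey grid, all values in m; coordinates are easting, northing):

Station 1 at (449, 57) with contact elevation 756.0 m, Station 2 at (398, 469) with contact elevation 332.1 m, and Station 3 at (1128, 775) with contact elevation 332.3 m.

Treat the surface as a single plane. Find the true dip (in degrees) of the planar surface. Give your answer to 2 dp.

46.69°

Two edge vectors: Station 1→Station 2 = (-51, 412, -423.9), Station 1→Station 3 = (679, 718, -423.7).
Normal n = (Station 1→Station 2) × (Station 1→Station 3) = (129795.8, -309436.8, -316366).
So ∂z/∂easting = −n_x/n_z = 0.41027 and ∂z/∂northing = −n_y/n_z = −0.97810.
Gradient magnitude |∇z| = √(a² + b²) = √(0.16832 + 0.95667) = 1.06066.
True dip = arctan(1.06066) = 46.69°, dipping toward NNW (azimuth ≈ 337°).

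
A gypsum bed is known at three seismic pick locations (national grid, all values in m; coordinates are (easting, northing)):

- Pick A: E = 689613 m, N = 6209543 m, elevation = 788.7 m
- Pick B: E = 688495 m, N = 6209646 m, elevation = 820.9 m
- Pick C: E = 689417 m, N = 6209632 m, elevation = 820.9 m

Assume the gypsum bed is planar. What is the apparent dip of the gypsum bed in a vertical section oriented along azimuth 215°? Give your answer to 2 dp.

Two edge vectors: Pick A→Pick B = (-1118, 103, 32.2), Pick A→Pick C = (-196, 89, 32.2).
Normal n = (Pick A→Pick B) × (Pick A→Pick C) = (450.8, 29688.4, -79314).
So ∂z/∂E = −n_x/n_z = 0.00568 and ∂z/∂N = −n_y/n_z = 0.37431.
Unit vector along 215° is (sin 215°, cos 215°) = (-0.5736, -0.8192).
Slope in that direction = a·(-0.5736) + b·(-0.8192) = −0.30988.
Apparent dip = arctan|0.30988| = 17.22° (true dip is 20.5°, so apparent ≤ true as expected).

17.22°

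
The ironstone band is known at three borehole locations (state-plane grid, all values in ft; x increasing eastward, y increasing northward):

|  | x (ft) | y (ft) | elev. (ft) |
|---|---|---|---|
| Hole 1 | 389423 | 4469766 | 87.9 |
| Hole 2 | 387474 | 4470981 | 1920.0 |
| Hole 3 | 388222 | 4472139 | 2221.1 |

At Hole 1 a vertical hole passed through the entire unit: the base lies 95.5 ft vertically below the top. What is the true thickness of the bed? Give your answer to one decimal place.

73.5 ft

Two edge vectors: Hole 1→Hole 2 = (-1949, 1215, 1832.1), Hole 1→Hole 3 = (-1201, 2373, 2133.2).
Normal n = (Hole 1→Hole 2) × (Hole 1→Hole 3) = (-1755735.3, 1957254.7, -3165762).
So ∂z/∂x = −n_x/n_z = −0.55460 and ∂z/∂y = −n_y/n_z = 0.61826.
|∇z| = √(a²+b²) = 0.83056, so dip δ = arctan(0.83056) = 39.71°.
True thickness = vertical thickness × cos δ = 95.5 × cos 39.71° = 73.5 ft.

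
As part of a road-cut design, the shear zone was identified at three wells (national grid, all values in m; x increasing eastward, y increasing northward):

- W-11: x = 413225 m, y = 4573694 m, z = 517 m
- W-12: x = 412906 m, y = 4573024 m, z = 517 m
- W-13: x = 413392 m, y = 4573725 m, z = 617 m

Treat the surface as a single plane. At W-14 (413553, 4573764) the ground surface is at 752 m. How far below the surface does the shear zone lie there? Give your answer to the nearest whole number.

41 m

Two edge vectors: W-11→W-12 = (-319, -670, 0), W-11→W-13 = (167, 31, 100).
Normal n = (W-11→W-12) × (W-11→W-13) = (-67000, 31900, 102001).
So ∂z/∂x = −n_x/n_z = 0.65685631 and ∂z/∂y = −n_y/n_z = −0.31274203.
Intercept c from W-11: 517 − 271429.45 + 1430386.36 = 1159473.91.
At (413553, 4573764): z_contact = 271644.9 − 1430408.2 + 1159473.91 = 710.6 m.
Depth below ground = 752 − 710.6 = 41 m.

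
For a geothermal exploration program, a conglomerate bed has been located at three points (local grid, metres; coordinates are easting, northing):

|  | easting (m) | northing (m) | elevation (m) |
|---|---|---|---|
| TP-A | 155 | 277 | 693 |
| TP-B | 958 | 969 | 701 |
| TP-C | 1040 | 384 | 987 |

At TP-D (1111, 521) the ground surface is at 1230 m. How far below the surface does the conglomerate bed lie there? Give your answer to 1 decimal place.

275.3 m

Let the plane be z = a·easting + b·northing + c.
TP-B−TP-A: 803a + 692b = 8;  TP-C−TP-A: 885a + 107b = 294.
Solving gives a = 0.384791, b = −0.434952.
Then c = 693 − a·155 − b·277 = 753.84.
At (1111, 521): z_contact = 427.50 − 226.61 + 753.84 = 954.73 m.
Depth below ground = 1230 − 954.73 = 275.3 m.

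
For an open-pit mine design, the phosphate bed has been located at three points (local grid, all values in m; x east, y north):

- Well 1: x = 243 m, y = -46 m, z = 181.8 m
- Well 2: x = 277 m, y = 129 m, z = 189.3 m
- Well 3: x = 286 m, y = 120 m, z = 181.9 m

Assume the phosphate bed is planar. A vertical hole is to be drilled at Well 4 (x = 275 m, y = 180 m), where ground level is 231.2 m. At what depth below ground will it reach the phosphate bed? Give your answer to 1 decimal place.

Two edge vectors: Well 1→Well 2 = (34, 175, 7.5), Well 1→Well 3 = (43, 166, 0.1).
Normal n = (Well 1→Well 2) × (Well 1→Well 3) = (-1227.5, 319.1, -1881).
So ∂z/∂x = −n_x/n_z = −0.65258 and ∂z/∂y = −n_y/n_z = 0.16964.
Intercept c from Well 1: 181.8 + 158.58 + 7.80 = 348.18.
At (275, 180): z_contact = −179.46 + 30.54 + 348.18 = 199.26 m.
Depth below ground = 231.2 − 199.26 = 31.9 m.

31.9 m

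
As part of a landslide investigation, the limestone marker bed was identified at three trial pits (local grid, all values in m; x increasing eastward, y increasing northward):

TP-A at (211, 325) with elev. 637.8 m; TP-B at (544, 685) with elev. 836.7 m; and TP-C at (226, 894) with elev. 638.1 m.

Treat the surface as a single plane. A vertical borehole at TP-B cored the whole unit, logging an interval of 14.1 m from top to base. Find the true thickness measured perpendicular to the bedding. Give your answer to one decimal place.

12.0 m

Two edge vectors: TP-A→TP-B = (333, 360, 198.9), TP-A→TP-C = (15, 569, 0.3).
Normal n = (TP-A→TP-B) × (TP-A→TP-C) = (-113066.1, 2883.6, 184077).
So ∂z/∂x = −n_x/n_z = 0.61423 and ∂z/∂y = −n_y/n_z = −0.01567.
|∇z| = √(a²+b²) = 0.61443, so dip δ = arctan(0.61443) = 31.57°.
True thickness = vertical thickness × cos δ = 14.1 × cos 31.57° = 12.0 m.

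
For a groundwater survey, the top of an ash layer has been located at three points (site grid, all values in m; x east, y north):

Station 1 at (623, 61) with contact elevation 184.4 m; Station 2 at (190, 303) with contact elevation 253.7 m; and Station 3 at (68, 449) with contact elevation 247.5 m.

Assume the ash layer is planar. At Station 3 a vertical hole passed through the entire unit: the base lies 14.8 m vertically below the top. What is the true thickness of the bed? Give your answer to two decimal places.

13.35 m

Two edge vectors: Station 1→Station 2 = (-433, 242, 69.3), Station 1→Station 3 = (-555, 388, 63.1).
Normal n = (Station 1→Station 2) × (Station 1→Station 3) = (-11618.2, -11139.2, -33694).
So ∂z/∂x = −n_x/n_z = −0.34482 and ∂z/∂y = −n_y/n_z = −0.33060.
|∇z| = √(a²+b²) = 0.47770, so dip δ = arctan(0.47770) = 25.53°.
True thickness = vertical thickness × cos δ = 14.8 × cos 25.53° = 13.35 m.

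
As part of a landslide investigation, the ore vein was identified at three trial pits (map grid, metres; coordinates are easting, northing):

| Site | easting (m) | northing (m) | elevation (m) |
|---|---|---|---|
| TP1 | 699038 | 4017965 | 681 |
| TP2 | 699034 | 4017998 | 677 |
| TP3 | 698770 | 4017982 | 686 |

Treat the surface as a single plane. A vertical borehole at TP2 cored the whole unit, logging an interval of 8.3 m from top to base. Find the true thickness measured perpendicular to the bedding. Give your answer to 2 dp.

Two edge vectors: TP1→TP2 = (-4, 33, -4), TP1→TP3 = (-268, 17, 5).
Normal n = (TP1→TP2) × (TP1→TP3) = (233, 1092, 8776).
So ∂z/∂easting = −n_x/n_z = −0.02655 and ∂z/∂northing = −n_y/n_z = −0.12443.
|∇z| = √(a²+b²) = 0.12723, so dip δ = arctan(0.12723) = 7.25°.
True thickness = vertical thickness × cos δ = 8.3 × cos 7.25° = 8.23 m.

8.23 m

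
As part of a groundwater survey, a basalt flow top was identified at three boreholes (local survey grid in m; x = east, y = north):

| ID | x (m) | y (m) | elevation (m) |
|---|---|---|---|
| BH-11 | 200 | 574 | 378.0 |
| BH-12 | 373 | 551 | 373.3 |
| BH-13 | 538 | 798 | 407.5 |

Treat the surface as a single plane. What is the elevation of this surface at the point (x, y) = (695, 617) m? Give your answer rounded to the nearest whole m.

Let the plane be z = a·x + b·y + c.
BH-12−BH-11: 173a − 23b = −4.7;  BH-13−BH-11: 338a + 224b = 29.5.
Solving gives a = −0.00804, b = 0.14384.
Then c = 378 − a·200 − b·574 = 297.05.
At (695, 617): z = −5.6 + 88.7 + 297.05 = 380.2 m.

380 m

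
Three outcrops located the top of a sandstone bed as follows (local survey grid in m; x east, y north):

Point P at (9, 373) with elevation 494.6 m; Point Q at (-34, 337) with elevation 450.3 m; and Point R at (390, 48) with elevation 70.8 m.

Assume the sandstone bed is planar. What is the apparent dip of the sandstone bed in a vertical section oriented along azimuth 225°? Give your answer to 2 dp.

41.17°

Let the plane be z = a·x + b·y + c.
Point Q−Point P: −43a − 36b = −44.3;  Point R−Point P: 381a − 325b = −423.8.
Solving gives a = −0.03103, b = 1.26762.
Unit vector along 225° is (sin 225°, cos 225°) = (-0.7071, -0.7071).
Slope in that direction = a·(-0.7071) + b·(-0.7071) = −0.87440.
Apparent dip = arctan|0.87440| = 41.17° (true dip is 51.7°, so apparent ≤ true as expected).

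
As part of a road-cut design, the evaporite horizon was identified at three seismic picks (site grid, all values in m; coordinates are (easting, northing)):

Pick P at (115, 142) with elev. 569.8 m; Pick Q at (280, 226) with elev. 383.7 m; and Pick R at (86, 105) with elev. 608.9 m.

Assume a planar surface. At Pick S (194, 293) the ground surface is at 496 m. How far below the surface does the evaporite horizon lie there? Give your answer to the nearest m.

47 m

Two edge vectors: Pick P→Pick Q = (165, 84, -186.1), Pick P→Pick R = (-29, -37, 39.1).
Normal n = (Pick P→Pick Q) × (Pick P→Pick R) = (-3601.3, -1054.6, -3669).
So ∂z/∂E = −n_x/n_z = −0.98155 and ∂z/∂N = −n_y/n_z = −0.28744.
Intercept c from Pick P: 569.8 + 112.88 + 40.82 = 723.49.
At (194, 293): z_contact = −190.4 − 84.2 + 723.49 = 448.9 m.
Depth below ground = 496 − 448.9 = 47 m.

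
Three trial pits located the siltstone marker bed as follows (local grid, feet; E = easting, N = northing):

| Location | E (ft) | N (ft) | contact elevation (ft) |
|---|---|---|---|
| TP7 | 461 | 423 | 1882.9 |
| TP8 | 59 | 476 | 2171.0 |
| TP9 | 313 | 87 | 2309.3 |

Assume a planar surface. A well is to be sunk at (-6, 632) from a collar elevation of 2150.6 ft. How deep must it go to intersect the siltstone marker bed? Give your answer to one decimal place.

Two edge vectors: TP7→TP8 = (-402, 53, 288.1), TP7→TP9 = (-148, -336, 426.4).
Normal n = (TP7→TP8) × (TP7→TP9) = (119400.8, 128774, 142916).
So ∂z/∂E = −n_x/n_z = −0.83546 and ∂z/∂N = −n_y/n_z = −0.90105.
Intercept c from TP7: 1882.9 + 385.15 + 381.14 = 2649.19.
At (-6, 632): z_contact = 5.01 − 569.46 + 2649.19 = 2084.74 ft.
Depth below ground = 2150.6 − 2084.74 = 65.9 ft.

65.9 ft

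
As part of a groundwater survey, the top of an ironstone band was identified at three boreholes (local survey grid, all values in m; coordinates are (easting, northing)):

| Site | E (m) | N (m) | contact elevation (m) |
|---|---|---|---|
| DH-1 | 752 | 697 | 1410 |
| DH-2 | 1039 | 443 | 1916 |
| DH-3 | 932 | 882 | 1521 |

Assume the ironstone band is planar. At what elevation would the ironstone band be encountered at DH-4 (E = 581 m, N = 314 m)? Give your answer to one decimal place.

Two edge vectors: DH-1→DH-2 = (287, -254, 506), DH-1→DH-3 = (180, 185, 111).
Normal n = (DH-1→DH-2) × (DH-1→DH-3) = (-121804, 59223, 98815).
So ∂z/∂E = −n_x/n_z = 1.232647 and ∂z/∂N = −n_y/n_z = −0.599332.
Intercept c from DH-1: 1410 − 926.95 + 417.73 = 900.78.
At (581, 314): z = 716.2 − 188.2 + 900.78 = 1428.8 m.

1428.8 m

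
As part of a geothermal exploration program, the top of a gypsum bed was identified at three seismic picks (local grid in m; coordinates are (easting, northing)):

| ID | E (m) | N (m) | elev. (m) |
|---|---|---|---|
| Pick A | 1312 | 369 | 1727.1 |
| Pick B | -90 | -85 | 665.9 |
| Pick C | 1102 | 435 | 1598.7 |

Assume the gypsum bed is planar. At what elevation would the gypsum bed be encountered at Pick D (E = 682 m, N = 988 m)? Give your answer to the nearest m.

Let the plane be z = a·E + b·N + c.
Pick B−Pick A: −1402a − 454b = −1061.2;  Pick C−Pick A: −210a + 66b = −128.4.
Solving gives a = 0.68309, b = 0.22800.
Then c = 1727.1 − a·1312 − b·369 = 746.76.
At (682, 988): z = 465.9 + 225.3 + 746.76 = 1437.9 m.

1438 m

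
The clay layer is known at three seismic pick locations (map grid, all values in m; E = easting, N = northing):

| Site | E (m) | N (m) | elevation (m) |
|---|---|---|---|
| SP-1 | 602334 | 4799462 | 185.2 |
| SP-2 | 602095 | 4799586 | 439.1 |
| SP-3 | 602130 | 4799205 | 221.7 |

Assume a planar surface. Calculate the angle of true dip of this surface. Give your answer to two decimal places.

43.40°

Let the plane be z = a·E + b·N + c.
SP-2−SP-1: −239a + 124b = 253.9;  SP-3−SP-1: −204a − 257b = 36.5.
Solving gives a = −0.80465, b = 0.49669.
Gradient magnitude |∇z| = √(a² + b²) = √(0.64746 + 0.24670) = 0.94560.
True dip = arctan(0.94560) = 43.40°, dipping toward ESE (azimuth ≈ 122°).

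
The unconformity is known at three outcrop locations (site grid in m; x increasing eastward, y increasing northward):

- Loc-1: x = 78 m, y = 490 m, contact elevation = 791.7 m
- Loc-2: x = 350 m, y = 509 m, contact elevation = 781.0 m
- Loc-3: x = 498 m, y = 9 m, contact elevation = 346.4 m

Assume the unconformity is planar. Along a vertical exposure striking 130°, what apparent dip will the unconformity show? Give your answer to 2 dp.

31.60°

Let the plane be z = a·x + b·y + c.
Loc-2−Loc-1: 272a + 19b = −10.7;  Loc-3−Loc-1: 420a − 481b = −445.3.
Solving gives a = −0.09803, b = 0.84018.
Unit vector along 130° is (sin 130°, cos 130°) = (0.7660, -0.6428).
Slope in that direction = a·(0.7660) + b·(-0.6428) = −0.61515.
Apparent dip = arctan|0.61515| = 31.60° (true dip is 40.2°, so apparent ≤ true as expected).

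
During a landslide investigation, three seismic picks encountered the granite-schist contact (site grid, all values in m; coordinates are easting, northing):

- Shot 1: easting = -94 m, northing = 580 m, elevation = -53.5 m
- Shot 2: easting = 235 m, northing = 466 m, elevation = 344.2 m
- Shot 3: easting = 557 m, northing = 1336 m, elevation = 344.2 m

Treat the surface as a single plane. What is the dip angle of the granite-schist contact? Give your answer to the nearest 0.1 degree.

Let the plane be z = a·easting + b·northing + c.
Shot 2−Shot 1: 329a − 114b = 397.7;  Shot 3−Shot 1: 651a + 756b = 397.7.
Solving gives a = 1.07141, b = −0.39654.
Gradient magnitude |∇z| = √(a² + b²) = √(1.14792 + 0.15725) = 1.14244.
True dip = arctan(1.14244) = 48.8°, dipping toward WNW (azimuth ≈ 290°).

48.8°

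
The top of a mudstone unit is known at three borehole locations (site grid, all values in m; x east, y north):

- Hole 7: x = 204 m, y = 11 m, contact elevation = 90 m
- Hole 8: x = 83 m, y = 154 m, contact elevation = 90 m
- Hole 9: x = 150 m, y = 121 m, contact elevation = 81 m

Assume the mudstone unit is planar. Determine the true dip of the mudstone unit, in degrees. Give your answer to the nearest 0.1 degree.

Two edge vectors: Hole 7→Hole 8 = (-121, 143, 0), Hole 7→Hole 9 = (-54, 110, -9).
Normal n = (Hole 7→Hole 8) × (Hole 7→Hole 9) = (-1287, -1089, -5588).
So ∂z/∂x = −n_x/n_z = −0.23031 and ∂z/∂y = −n_y/n_z = −0.19488.
Gradient magnitude |∇z| = √(a² + b²) = √(0.05304 + 0.03798) = 0.30170.
True dip = arctan(0.30170) = 16.8°, dipping toward NE (azimuth ≈ 050°).

16.8°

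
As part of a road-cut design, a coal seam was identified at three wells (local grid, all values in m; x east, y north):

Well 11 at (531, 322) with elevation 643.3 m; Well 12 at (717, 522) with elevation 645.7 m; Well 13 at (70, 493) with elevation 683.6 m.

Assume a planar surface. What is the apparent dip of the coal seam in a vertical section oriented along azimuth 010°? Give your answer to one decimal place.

Two edge vectors: Well 11→Well 12 = (186, 200, 2.4), Well 11→Well 13 = (-461, 171, 40.3).
Normal n = (Well 11→Well 12) × (Well 11→Well 13) = (7649.6, -8602.2, 124006).
So ∂z/∂x = −n_x/n_z = −0.06169 and ∂z/∂y = −n_y/n_z = 0.06937.
Unit vector along 010° is (sin 10°, cos 10°) = (0.1736, 0.9848).
Slope in that direction = a·(0.1736) + b·(0.9848) = 0.05760.
Apparent dip = arctan|0.05760| = 3.3° (true dip is 5.3°, so apparent ≤ true as expected).

3.3°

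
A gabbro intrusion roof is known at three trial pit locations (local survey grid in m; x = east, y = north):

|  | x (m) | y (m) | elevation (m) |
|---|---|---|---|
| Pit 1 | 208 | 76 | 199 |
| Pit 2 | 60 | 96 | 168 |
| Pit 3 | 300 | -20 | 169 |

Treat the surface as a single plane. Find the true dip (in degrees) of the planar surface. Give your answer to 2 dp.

Let the plane be z = a·x + b·y + c.
Pit 2−Pit 1: −148a + 20b = −31;  Pit 3−Pit 1: 92a − 96b = −30.
Solving gives a = 0.28913, b = 0.58959.
Gradient magnitude |∇z| = √(a² + b²) = √(0.08360 + 0.34761) = 0.65667.
True dip = arctan(0.65667) = 33.29°, dipping toward SSW (azimuth ≈ 206°).

33.29°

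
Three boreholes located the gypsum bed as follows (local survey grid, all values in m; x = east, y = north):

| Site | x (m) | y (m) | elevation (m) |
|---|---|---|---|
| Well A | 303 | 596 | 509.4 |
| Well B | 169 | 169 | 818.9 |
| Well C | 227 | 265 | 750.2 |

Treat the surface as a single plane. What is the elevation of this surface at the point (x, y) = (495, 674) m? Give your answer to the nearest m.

458 m

Two edge vectors: Well A→Well B = (-134, -427, 309.5), Well A→Well C = (-76, -331, 240.8).
Normal n = (Well A→Well B) × (Well A→Well C) = (-377.1, 8745.2, 11902).
So ∂z/∂x = −n_x/n_z = 0.03168 and ∂z/∂y = −n_y/n_z = −0.73477.
Intercept c from Well A: 509.4 − 9.60 + 437.92 = 937.72.
At (495, 674): z = 15.7 − 495.2 + 937.72 = 458.2 m.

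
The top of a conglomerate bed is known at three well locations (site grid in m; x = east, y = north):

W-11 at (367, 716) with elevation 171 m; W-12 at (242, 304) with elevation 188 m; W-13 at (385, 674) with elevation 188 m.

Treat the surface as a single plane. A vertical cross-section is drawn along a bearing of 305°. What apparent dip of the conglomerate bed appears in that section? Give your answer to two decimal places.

Two edge vectors: W-11→W-12 = (-125, -412, 17), W-11→W-13 = (18, -42, 17).
Normal n = (W-11→W-12) × (W-11→W-13) = (-6290, 2431, 12666).
So ∂z/∂x = −n_x/n_z = 0.49661 and ∂z/∂y = −n_y/n_z = −0.19193.
Unit vector along 305° is (sin 305°, cos 305°) = (-0.8192, 0.5736).
Slope in that direction = a·(-0.8192) + b·(0.5736) = −0.51688.
Apparent dip = arctan|0.51688| = 27.33° (true dip is 28.0°, so apparent ≤ true as expected).

27.33°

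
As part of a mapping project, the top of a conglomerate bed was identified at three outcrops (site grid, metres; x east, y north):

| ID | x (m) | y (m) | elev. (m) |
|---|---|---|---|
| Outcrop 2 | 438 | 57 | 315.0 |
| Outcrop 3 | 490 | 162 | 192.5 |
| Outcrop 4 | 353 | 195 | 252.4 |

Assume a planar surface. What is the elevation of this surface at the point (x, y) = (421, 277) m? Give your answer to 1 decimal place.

Two edge vectors: Outcrop 2→Outcrop 3 = (52, 105, -122.5), Outcrop 2→Outcrop 4 = (-85, 138, -62.6).
Normal n = (Outcrop 2→Outcrop 3) × (Outcrop 2→Outcrop 4) = (10332, 13667.7, 16101).
So ∂z/∂x = −n_x/n_z = −0.64170 and ∂z/∂y = −n_y/n_z = −0.84887.
Intercept c from Outcrop 2: 315 + 281.06 + 48.39 = 644.45.
At (421, 277): z = −270.2 − 235.1 + 644.45 = 139.2 m.

139.2 m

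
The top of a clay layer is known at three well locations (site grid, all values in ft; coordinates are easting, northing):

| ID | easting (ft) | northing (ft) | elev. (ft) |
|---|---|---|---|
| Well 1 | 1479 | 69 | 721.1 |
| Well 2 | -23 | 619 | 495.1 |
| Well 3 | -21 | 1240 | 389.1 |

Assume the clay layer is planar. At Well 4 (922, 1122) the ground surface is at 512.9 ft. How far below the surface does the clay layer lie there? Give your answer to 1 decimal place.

20.8 ft

Let the plane be z = a·easting + b·northing + c.
Well 2−Well 1: −1502a + 550b = −226;  Well 3−Well 1: −1500a + 1171b = −332.
Solving gives a = 0.087859, b = −0.170975.
Then c = 721.1 − a·1479 − b·69 = 602.95.
At (922, 1122): z_contact = 81.01 − 191.83 + 602.95 = 492.13 ft.
Depth below ground = 512.9 − 492.13 = 20.8 ft.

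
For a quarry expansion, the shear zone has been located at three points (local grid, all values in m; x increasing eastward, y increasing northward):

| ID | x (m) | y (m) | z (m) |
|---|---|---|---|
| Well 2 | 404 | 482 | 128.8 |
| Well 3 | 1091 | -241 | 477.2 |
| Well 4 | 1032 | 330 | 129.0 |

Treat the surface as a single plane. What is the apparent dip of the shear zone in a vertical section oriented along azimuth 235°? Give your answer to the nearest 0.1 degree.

25.8°

Two edge vectors: Well 2→Well 3 = (687, -723, 348.4), Well 2→Well 4 = (628, -152, 0.2).
Normal n = (Well 2→Well 3) × (Well 2→Well 4) = (52812.2, 218657.8, 349620).
So ∂z/∂x = −n_x/n_z = −0.15106 and ∂z/∂y = −n_y/n_z = −0.62542.
Unit vector along 235° is (sin 235°, cos 235°) = (-0.8192, -0.5736).
Slope in that direction = a·(-0.8192) + b·(-0.5736) = 0.48246.
Apparent dip = arctan|0.48246| = 25.8° (true dip is 32.8°, so apparent ≤ true as expected).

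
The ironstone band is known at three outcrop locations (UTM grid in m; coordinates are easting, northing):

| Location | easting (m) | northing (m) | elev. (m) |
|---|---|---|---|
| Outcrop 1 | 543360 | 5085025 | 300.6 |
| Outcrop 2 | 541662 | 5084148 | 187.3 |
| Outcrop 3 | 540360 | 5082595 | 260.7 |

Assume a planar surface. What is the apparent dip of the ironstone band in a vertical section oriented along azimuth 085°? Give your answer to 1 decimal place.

Two edge vectors: Outcrop 1→Outcrop 2 = (-1698, -877, -113.3), Outcrop 1→Outcrop 3 = (-3000, -2430, -39.9).
Normal n = (Outcrop 1→Outcrop 2) × (Outcrop 1→Outcrop 3) = (-240326.7, 272149.8, 1495140).
So ∂z/∂easting = −n_x/n_z = 0.16074 and ∂z/∂northing = −n_y/n_z = −0.18202.
Unit vector along 085° is (sin 85°, cos 85°) = (0.9962, 0.0872).
Slope in that direction = a·(0.9962) + b·(0.0872) = 0.14426.
Apparent dip = arctan|0.14426| = 8.2° (true dip is 13.6°, so apparent ≤ true as expected).

8.2°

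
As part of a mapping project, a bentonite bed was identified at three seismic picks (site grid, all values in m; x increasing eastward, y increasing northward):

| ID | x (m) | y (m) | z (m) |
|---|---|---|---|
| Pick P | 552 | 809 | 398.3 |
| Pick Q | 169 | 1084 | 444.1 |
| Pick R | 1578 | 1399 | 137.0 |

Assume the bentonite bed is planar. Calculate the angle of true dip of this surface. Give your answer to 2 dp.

Two edge vectors: Pick P→Pick Q = (-383, 275, 45.8), Pick P→Pick R = (1026, 590, -261.3).
Normal n = (Pick P→Pick Q) × (Pick P→Pick R) = (-98879.5, -53087.1, -508120).
So ∂z/∂x = −n_x/n_z = −0.19460 and ∂z/∂y = −n_y/n_z = −0.10448.
Gradient magnitude |∇z| = √(a² + b²) = √(0.03787 + 0.01092) = 0.22087.
True dip = arctan(0.22087) = 12.46°, dipping toward ENE (azimuth ≈ 062°).

12.46°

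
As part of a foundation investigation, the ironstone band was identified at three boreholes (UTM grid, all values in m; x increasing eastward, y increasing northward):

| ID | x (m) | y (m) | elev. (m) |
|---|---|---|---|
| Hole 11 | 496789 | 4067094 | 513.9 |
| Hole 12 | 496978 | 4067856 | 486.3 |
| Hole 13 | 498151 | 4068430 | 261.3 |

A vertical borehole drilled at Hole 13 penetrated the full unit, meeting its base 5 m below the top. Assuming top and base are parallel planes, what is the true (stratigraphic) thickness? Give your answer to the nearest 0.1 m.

Two edge vectors: Hole 11→Hole 12 = (189, 762, -27.6), Hole 11→Hole 13 = (1362, 1336, -252.6).
Normal n = (Hole 11→Hole 12) × (Hole 11→Hole 13) = (-155607.6, 10150.2, -785340).
So ∂z/∂x = −n_x/n_z = −0.19814 and ∂z/∂y = −n_y/n_z = 0.01292.
|∇z| = √(a²+b²) = 0.19856, so dip δ = arctan(0.19856) = 11.23°.
True thickness = vertical thickness × cos δ = 5 × cos 11.23° = 4.9 m.

4.9 m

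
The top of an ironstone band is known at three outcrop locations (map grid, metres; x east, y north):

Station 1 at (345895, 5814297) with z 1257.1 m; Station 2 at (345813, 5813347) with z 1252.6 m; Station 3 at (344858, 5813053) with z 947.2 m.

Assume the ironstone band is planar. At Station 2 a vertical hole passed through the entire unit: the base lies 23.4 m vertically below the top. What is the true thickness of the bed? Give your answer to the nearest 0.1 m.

Two edge vectors: Station 1→Station 2 = (-82, -950, -4.5), Station 1→Station 3 = (-1037, -1244, -309.9).
Normal n = (Station 1→Station 2) × (Station 1→Station 3) = (288807, -20745.3, -883142).
So ∂z/∂x = −n_x/n_z = 0.32702 and ∂z/∂y = −n_y/n_z = −0.02349.
|∇z| = √(a²+b²) = 0.32786, so dip δ = arctan(0.32786) = 18.15°.
True thickness = vertical thickness × cos δ = 23.4 × cos 18.15° = 22.2 m.

22.2 m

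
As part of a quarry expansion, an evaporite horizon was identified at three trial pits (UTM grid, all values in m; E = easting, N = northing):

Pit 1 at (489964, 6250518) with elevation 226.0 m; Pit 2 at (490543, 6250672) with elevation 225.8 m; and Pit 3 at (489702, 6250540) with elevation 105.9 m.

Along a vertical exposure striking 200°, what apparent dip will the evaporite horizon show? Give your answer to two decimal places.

48.05°

Let the plane be z = a·E + b·N + c.
Pit 2−Pit 1: 579a + 154b = −0.2;  Pit 3−Pit 1: −262a + 22b = −120.1.
Solving gives a = 0.34832, b = −1.31090.
Unit vector along 200° is (sin 200°, cos 200°) = (-0.3420, -0.9397).
Slope in that direction = a·(-0.3420) + b·(-0.9397) = 1.11271.
Apparent dip = arctan|1.11271| = 48.05° (true dip is 53.6°, so apparent ≤ true as expected).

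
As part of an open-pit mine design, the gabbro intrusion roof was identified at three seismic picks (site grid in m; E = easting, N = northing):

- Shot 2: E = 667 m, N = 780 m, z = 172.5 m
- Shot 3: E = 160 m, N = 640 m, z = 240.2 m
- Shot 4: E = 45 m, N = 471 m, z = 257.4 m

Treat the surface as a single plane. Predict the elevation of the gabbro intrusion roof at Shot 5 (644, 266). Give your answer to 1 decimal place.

182.4 m

Let the plane be z = a·E + b·N + c.
Shot 3−Shot 2: −507a − 140b = 67.7;  Shot 4−Shot 2: −622a − 309b = 84.9.
Solving gives a = −0.12982, b = −0.01344.
Then c = 172.5 − a·667 − b·780 = 269.57.
At (644, 266): z = −83.6 − 3.6 + 269.57 = 182.4 m.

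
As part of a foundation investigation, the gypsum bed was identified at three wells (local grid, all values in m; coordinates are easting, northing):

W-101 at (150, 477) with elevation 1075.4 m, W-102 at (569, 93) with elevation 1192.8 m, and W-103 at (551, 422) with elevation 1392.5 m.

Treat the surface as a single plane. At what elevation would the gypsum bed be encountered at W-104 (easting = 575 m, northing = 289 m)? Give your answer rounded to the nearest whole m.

1326 m

Two edge vectors: W-101→W-102 = (419, -384, 117.4), W-101→W-103 = (401, -55, 317.1).
Normal n = (W-101→W-102) × (W-101→W-103) = (-115309.4, -85787.5, 130939).
So ∂z/∂easting = −n_x/n_z = 0.88063 and ∂z/∂northing = −n_y/n_z = 0.65517.
Intercept c from W-101: 1075.4 − 132.10 − 312.52 = 630.79.
At (575, 289): z = 506.4 + 189.3 + 630.79 = 1326.5 m.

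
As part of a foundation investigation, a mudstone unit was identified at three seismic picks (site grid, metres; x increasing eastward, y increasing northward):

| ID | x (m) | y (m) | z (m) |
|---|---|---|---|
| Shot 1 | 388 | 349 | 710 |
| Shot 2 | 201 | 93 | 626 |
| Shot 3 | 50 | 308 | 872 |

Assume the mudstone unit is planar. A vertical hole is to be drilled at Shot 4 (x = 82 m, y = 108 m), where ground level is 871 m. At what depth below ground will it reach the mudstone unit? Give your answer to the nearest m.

Let the plane be z = a·x + b·y + c.
Shot 2−Shot 1: −187a − 256b = −84;  Shot 3−Shot 1: −338a − 41b = 162.
Solving gives a = −0.56956, b = 0.74417.
Then c = 710 − a·388 − b·349 = 671.27.
At (82, 108): z_contact = −46.7 + 80.4 + 671.27 = 704.9 m.
Depth below ground = 871 − 704.9 = 166 m.

166 m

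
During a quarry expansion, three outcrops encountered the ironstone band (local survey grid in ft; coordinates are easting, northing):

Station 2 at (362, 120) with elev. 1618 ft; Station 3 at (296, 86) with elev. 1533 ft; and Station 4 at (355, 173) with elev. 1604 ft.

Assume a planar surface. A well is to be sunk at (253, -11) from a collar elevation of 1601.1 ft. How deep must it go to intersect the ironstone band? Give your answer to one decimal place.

116.9 ft

Two edge vectors: Station 2→Station 3 = (-66, -34, -85), Station 2→Station 4 = (-7, 53, -14).
Normal n = (Station 2→Station 3) × (Station 2→Station 4) = (4981, -329, -3736).
So ∂z/∂easting = −n_x/n_z = 1.33324 and ∂z/∂northing = −n_y/n_z = −0.08806.
Intercept c from Station 2: 1618 − 482.63 + 10.57 = 1145.93.
At (253, -11): z_contact = 337.31 + 0.97 + 1145.93 = 1484.21 ft.
Depth below ground = 1601.1 − 1484.21 = 116.9 ft.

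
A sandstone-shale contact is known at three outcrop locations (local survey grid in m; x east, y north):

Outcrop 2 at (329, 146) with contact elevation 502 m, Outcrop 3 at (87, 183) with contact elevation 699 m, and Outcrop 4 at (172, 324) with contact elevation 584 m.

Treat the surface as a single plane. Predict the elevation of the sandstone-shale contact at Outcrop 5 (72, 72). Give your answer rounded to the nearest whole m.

Two edge vectors: Outcrop 2→Outcrop 3 = (-242, 37, 197), Outcrop 2→Outcrop 4 = (-157, 178, 82).
Normal n = (Outcrop 2→Outcrop 3) × (Outcrop 2→Outcrop 4) = (-32032, -11085, -37267).
So ∂z/∂x = −n_x/n_z = −0.85953 and ∂z/∂y = −n_y/n_z = −0.29745.
Intercept c from Outcrop 2: 502 + 282.78 + 43.43 = 828.21.
At (72, 72): z = −61.9 − 21.4 + 828.21 = 744.9 m.

745 m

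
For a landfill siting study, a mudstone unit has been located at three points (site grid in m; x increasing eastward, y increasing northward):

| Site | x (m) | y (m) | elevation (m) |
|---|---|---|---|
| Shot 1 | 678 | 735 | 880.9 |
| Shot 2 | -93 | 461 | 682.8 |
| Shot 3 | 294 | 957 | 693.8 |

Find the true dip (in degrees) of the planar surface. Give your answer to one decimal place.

Let the plane be z = a·x + b·y + c.
Shot 2−Shot 1: −771a − 274b = −198.1;  Shot 3−Shot 1: −384a + 222b = −187.1.
Solving gives a = 0.34461, b = −0.24670.
Gradient magnitude |∇z| = √(a² + b²) = √(0.11876 + 0.06086) = 0.42382.
True dip = arctan(0.42382) = 23.0°, dipping toward NW (azimuth ≈ 306°).

23.0°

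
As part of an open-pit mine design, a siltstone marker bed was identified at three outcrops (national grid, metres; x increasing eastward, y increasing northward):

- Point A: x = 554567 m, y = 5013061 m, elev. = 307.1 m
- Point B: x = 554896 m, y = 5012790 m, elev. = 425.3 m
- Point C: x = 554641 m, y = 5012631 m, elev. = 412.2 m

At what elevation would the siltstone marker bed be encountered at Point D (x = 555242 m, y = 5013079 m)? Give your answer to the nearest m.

427 m

Let the plane be z = a·x + b·y + c.
Point B−Point A: 329a − 271b = 118.2;  Point C−Point A: 74a − 430b = 105.1.
Solving gives a = 0.18402764, b = −0.21274873.
Then c = 307.1 − a·554567 − b·5013061 = 964773.81.
At (555242, 5013079): z = 102179.9 − 1066526.2 + 964773.81 = 427.5 m.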